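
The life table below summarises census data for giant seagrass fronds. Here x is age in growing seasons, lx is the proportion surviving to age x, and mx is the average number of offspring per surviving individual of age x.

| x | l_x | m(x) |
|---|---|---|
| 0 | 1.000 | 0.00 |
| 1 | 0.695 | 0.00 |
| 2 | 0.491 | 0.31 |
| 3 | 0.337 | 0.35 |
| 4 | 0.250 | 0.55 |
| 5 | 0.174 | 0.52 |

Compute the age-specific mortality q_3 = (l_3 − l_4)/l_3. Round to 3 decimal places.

q_3 = (l_3 − l_4) / l_3 = (0.337 − 0.25) / 0.337
     = 0.087 / 0.337 = 0.25816… → 0.258

0.258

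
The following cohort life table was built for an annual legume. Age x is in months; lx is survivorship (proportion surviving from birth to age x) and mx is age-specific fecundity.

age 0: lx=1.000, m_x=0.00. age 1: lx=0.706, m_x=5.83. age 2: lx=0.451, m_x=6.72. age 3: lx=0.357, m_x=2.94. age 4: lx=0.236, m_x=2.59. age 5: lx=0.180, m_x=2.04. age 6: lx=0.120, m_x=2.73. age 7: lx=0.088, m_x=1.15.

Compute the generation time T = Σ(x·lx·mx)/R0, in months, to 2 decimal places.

2.11

lx·mx: 0, 4.11598, 3.03072, 1.04958, 0.61124, 0.3672, 0.3276, 0.1012 → R0 = 9.60352
x·lx·mx: 0, 4.11598, 6.06144, 3.14874, 2.44496, 1.836, 1.9656, 0.7084 → Σ = 20.28112
T = 20.28112 / 9.60352 = 2.111842… → 2.11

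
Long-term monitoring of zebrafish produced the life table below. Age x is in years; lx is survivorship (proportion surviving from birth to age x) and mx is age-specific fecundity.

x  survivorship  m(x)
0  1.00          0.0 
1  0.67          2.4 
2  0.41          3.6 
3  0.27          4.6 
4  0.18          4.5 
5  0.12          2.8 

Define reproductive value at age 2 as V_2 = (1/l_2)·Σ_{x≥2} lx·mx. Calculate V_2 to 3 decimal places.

lx·mx for x ≥ 2: 1.476, 1.242, 0.81, 0.336 → sum = 3.864
V_2 = 3.864 / l_2 = 3.864 / 0.41 = 9.42439… → 9.424

9.424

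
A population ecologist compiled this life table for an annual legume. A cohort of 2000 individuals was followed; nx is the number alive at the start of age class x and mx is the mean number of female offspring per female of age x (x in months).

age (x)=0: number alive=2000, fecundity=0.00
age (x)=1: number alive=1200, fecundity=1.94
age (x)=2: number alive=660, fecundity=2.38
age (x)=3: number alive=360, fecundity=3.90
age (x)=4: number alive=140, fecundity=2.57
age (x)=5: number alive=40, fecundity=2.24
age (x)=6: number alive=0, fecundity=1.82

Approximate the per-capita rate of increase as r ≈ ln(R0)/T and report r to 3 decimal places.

0.525

lx = nx/n0 = nx/2000: 1, 0.6, 0.33, 0.18, 0.07, 0.02, 0
R0 = Σ lx·mx = 0 + 1.164 + 0.7854 + 0.702 + 0.1799 + 0.0448 + 0 = 2.8761
Σ x·lx·mx = 5.7844; T = 5.7844/2.8761 = 2.0112…
r ≈ ln(R0)/T = ln(2.8761)/2.0112… = 0.52528… → 0.525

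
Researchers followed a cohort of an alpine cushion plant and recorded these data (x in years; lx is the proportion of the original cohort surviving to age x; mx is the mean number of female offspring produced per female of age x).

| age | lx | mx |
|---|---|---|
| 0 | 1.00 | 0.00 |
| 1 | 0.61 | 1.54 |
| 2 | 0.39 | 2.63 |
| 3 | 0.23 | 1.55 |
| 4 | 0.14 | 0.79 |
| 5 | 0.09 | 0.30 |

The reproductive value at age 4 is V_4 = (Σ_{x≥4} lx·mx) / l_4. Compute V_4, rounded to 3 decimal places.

0.983

lx·mx for x ≥ 4: 0.1106, 0.027 → sum = 0.1376
V_4 = 0.1376 / l_4 = 0.1376 / 0.14 = 0.982857… → 0.983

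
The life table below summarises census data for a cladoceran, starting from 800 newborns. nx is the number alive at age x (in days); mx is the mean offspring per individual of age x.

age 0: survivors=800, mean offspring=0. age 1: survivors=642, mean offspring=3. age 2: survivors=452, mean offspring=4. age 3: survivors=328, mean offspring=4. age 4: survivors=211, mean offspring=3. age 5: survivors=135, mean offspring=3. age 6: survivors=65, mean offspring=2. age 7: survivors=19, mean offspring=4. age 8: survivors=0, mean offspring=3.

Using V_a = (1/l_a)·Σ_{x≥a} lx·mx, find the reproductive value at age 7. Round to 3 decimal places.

lx = nx/n0 = nx/800: 1, 0.8025, 0.565, 0.41, 0.26375, 0.16875, 0.08125, 0.02375, 0
lx·mx for x ≥ 7: 0.095, 0 → sum = 0.095
V_7 = 0.095 / l_7 = 0.095 / 0.02375 = 4 → 4.000

4.000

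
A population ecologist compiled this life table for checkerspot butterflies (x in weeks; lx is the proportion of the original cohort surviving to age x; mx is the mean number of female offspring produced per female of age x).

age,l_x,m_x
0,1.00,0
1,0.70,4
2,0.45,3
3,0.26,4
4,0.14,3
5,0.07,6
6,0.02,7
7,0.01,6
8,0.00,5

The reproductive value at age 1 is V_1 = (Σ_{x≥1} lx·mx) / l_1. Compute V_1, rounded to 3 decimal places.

lx·mx for x ≥ 1: 2.8, 1.35, 1.04, 0.42, 0.42, 0.14, 0.06, 0 → sum = 6.23
V_1 = 6.23 / l_1 = 6.23 / 0.7 = 8.9 → 8.900

8.900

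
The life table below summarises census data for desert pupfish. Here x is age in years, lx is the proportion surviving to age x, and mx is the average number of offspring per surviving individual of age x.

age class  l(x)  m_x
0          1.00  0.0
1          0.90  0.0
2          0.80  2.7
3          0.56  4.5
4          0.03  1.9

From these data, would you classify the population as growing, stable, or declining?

growing

R0 = Σ lx·mx = 0 + 0 + 2.16 + 2.52 + 0.057 = 4.737
R0 > 1, so the population is growing.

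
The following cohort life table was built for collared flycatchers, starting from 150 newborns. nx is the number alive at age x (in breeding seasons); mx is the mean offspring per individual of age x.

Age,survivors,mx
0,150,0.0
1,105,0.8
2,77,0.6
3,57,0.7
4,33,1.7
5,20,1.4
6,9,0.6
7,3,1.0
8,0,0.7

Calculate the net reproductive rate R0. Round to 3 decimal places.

lx = nx/n0 = nx/150: 1, 0.7, 0.51333…, 0.38, 0.22, 0.13333…, 0.06, 0.02, 0
lx·mx by age: 0, 0.56, 0.308…, 0.266, 0.374, 0.186667…, 0.036, 0.02, 0
R0 = Σ lx·mx = 1.750667… → 1.751

1.751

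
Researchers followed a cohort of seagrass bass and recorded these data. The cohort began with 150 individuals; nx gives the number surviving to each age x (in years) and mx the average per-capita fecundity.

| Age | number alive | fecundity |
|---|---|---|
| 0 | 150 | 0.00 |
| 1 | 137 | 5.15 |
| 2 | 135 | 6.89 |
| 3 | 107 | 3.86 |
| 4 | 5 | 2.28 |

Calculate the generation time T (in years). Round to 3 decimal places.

1.869

lx = nx/n0 = nx/150: 1, 0.91333…, 0.9, 0.71333…, 0.03333…
lx·mx: 0, 4.703667…, 6.201, 2.753467…, 0.076… → R0 = 13.734133…
x·lx·mx: 0, 4.703667…, 12.402, 8.2604…, 0.304… → Σ = 25.670067…
T = 25.670067… / 13.734133… = 1.869071… → 1.869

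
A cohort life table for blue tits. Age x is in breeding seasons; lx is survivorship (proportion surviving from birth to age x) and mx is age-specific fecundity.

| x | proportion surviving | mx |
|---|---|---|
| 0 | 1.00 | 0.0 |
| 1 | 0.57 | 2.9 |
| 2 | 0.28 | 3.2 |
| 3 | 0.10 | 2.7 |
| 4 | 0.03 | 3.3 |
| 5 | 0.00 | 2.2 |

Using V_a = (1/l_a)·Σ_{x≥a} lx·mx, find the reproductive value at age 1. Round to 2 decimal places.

lx·mx for x ≥ 1: 1.653, 0.896, 0.27, 0.099, 0 → sum = 2.918
V_1 = 2.918 / l_1 = 2.918 / 0.57 = 5.119298… → 5.12

5.12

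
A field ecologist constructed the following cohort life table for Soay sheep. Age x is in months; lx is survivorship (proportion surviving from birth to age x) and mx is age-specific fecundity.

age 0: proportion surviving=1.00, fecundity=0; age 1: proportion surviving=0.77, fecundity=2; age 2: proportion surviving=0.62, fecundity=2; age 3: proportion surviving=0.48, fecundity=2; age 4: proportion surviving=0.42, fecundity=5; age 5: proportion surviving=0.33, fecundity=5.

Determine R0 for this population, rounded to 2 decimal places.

7.49

lx·mx by age: 0, 1.54, 1.24, 0.96, 2.1, 1.65
R0 = Σ lx·mx = 7.49 → 7.49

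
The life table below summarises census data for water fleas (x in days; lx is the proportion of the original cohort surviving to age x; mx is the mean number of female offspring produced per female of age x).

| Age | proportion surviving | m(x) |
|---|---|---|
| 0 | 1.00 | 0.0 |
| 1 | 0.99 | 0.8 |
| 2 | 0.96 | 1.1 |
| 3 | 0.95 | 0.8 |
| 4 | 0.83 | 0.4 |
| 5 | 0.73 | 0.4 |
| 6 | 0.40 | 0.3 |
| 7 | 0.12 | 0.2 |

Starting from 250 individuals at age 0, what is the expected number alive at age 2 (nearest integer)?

Expected survivors = N0 · l_2 = 250 × 0.96 = 240 → 240

240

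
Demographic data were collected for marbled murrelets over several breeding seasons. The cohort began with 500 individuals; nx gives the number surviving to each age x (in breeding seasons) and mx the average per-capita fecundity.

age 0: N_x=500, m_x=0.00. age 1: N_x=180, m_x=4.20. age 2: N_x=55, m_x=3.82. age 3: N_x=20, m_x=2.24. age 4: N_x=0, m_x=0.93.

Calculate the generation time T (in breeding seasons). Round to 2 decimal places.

1.30

lx = nx/n0 = nx/500: 1, 0.36, 0.11, 0.04, 0
lx·mx: 0, 1.512, 0.4202, 0.0896, 0 → R0 = 2.0218
x·lx·mx: 0, 1.512, 0.8404, 0.2688, 0 → Σ = 2.6212
T = 2.6212 / 2.0218 = 1.296468… → 1.30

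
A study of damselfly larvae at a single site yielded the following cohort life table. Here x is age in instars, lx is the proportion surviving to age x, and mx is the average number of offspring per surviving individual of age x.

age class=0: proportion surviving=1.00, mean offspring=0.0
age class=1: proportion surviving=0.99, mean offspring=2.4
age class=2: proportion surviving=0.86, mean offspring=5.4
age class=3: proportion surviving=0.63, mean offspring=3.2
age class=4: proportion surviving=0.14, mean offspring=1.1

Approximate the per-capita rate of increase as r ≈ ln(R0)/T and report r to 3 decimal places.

R0 = Σ lx·mx = 0 + 2.376 + 4.644 + 2.016 + 0.154 = 9.19
Σ x·lx·mx = 18.328; T = 18.328/9.19 = 1.99434…
r ≈ ln(R0)/T = ln(9.19)/1.99434… = 1.1122… → 1.112

1.112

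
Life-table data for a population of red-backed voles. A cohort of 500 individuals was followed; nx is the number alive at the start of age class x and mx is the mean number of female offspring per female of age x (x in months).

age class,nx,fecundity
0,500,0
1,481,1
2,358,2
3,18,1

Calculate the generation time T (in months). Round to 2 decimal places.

lx = nx/n0 = nx/500: 1, 0.962, 0.716, 0.036
lx·mx: 0, 0.962, 1.432, 0.036 → R0 = 2.43
x·lx·mx: 0, 0.962, 2.864, 0.108 → Σ = 3.934
T = 3.934 / 2.43 = 1.61893… → 1.62

1.62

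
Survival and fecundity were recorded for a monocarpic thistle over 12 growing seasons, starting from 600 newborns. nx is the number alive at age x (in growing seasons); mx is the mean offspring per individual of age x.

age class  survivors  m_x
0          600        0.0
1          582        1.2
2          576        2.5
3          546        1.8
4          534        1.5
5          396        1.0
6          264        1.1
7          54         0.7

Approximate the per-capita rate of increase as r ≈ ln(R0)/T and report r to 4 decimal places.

lx = nx/n0 = nx/600: 1, 0.97, 0.96, 0.91, 0.89, 0.66, 0.44, 0.09
R0 = Σ lx·mx = 0 + 1.164 + 2.4 + 1.638 + 1.335 + 0.66 + 0.484 + 0.063 = 7.744
Σ x·lx·mx = 22.863; T = 22.863/7.744 = 2.95235…
r ≈ ln(R0)/T = ln(7.744)/2.95235… = 0.693318… → 0.6933

0.6933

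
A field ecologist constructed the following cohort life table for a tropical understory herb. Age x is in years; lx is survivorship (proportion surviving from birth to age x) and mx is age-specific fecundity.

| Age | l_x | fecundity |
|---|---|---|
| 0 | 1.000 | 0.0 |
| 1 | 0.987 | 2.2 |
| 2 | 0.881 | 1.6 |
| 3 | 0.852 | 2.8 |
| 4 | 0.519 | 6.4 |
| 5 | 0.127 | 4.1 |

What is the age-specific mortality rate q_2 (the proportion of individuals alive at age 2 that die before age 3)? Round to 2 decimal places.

q_2 = (l_2 − l_3) / l_2 = (0.881 − 0.852) / 0.881
     = 0.029 / 0.881 = 0.032917… → 0.03

0.03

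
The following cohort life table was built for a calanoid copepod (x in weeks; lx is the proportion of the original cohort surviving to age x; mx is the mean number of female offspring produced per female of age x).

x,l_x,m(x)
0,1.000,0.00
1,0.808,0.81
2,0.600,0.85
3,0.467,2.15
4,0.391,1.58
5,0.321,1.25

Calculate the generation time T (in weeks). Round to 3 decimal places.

2.875

lx·mx: 0, 0.65448, 0.51, 1.00405, 0.61778, 0.40125 → R0 = 3.18756
x·lx·mx: 0, 0.65448, 1.02, 3.01215, 2.47112, 2.00625 → Σ = 9.164
T = 9.164 / 3.18756 = 2.874926… → 2.875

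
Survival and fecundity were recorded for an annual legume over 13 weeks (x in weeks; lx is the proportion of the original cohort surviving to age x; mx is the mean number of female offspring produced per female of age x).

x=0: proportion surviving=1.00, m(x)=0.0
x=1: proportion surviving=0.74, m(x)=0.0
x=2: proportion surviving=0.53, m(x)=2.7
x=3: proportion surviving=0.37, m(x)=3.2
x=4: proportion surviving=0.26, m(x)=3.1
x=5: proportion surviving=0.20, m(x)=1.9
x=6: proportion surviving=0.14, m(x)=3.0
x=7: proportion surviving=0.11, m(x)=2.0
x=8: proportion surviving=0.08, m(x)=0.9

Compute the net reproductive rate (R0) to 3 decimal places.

4.513

lx·mx by age: 0, 0, 1.431, 1.184, 0.806, 0.38, 0.42, 0.22, 0.072
R0 = Σ lx·mx = 4.513 → 4.513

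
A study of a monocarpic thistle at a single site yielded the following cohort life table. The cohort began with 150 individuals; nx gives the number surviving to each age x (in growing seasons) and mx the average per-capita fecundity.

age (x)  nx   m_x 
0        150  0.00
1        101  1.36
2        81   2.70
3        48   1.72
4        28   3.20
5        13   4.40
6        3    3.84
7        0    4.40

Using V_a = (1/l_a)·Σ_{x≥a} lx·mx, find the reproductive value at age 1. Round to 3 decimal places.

lx = nx/n0 = nx/150: 1, 0.67333…, 0.54, 0.32, 0.18667…, 0.08667…, 0.02, 0
lx·mx for x ≥ 1: 0.915733…, 1.458, 0.5504, 0.597333…, 0.381333…, 0.0768, 0 → sum = 3.9796…
V_1 = 3.9796… / l_1 = 3.9796… / 0.673333… = 5.910297… → 5.910

5.910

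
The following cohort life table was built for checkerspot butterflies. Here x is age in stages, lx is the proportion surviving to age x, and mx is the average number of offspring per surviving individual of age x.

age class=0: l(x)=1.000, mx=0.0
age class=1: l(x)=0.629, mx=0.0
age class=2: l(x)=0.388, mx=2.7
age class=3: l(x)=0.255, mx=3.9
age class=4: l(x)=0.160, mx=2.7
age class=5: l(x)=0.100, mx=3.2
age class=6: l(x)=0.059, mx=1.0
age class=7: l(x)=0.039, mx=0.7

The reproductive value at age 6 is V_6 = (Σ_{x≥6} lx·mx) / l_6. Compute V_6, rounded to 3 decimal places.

1.463

lx·mx for x ≥ 6: 0.059, 0.0273 → sum = 0.0863
V_6 = 0.0863 / l_6 = 0.0863 / 0.059 = 1.462712… → 1.463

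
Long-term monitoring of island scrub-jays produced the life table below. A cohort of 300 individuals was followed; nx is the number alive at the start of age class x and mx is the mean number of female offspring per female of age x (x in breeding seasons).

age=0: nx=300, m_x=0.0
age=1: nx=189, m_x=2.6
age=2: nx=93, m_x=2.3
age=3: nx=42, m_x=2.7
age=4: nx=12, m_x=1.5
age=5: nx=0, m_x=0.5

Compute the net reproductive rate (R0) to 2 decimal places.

2.79

lx = nx/n0 = nx/300: 1, 0.63, 0.31, 0.14, 0.04, 0
lx·mx by age: 0, 1.638, 0.713, 0.378, 0.06, 0
R0 = Σ lx·mx = 2.789 → 2.79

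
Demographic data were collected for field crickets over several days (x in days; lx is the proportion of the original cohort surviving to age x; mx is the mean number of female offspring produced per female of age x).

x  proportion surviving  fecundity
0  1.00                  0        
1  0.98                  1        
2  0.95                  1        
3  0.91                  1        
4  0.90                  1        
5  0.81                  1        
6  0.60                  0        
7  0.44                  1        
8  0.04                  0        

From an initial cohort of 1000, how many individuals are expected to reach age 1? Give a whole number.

Expected survivors = N0 · l_1 = 1000 × 0.98 = 980 → 980

980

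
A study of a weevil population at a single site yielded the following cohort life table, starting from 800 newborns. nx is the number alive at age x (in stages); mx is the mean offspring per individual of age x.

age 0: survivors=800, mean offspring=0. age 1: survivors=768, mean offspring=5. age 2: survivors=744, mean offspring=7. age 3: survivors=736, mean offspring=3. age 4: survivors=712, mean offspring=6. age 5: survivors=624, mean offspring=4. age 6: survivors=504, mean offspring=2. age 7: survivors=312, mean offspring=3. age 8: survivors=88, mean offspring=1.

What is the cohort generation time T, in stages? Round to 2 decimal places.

lx = nx/n0 = nx/800: 1, 0.96, 0.93, 0.92, 0.89, 0.78, 0.63, 0.39, 0.11
lx·mx: 0, 4.8, 6.51, 2.76, 5.34, 3.12, 1.26, 1.17, 0.11 → R0 = 25.07
x·lx·mx: 0, 4.8, 13.02, 8.28, 21.36, 15.6, 7.56, 8.19, 0.88 → Σ = 79.69
T = 79.69 / 25.07 = 3.1787… → 3.18

3.18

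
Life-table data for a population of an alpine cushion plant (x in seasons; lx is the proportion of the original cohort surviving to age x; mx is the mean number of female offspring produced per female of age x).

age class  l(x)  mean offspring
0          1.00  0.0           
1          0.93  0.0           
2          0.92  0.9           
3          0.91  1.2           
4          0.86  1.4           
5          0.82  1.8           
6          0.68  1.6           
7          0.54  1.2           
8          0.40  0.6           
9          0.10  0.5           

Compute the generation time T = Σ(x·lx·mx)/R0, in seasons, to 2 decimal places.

lx·mx: 0, 0, 0.828, 1.092, 1.204, 1.476, 1.088, 0.648, 0.24, 0.05 → R0 = 6.626
x·lx·mx: 0, 0, 1.656, 3.276, 4.816, 7.38, 6.528, 4.536, 1.92, 0.45 → Σ = 30.562
T = 30.562 / 6.626 = 4.612436… → 4.61

4.61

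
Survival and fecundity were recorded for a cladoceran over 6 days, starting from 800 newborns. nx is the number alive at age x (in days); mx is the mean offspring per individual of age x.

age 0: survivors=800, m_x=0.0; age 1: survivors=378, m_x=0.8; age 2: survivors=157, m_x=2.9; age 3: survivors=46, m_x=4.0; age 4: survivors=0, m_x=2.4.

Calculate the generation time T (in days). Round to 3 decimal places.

lx = nx/n0 = nx/800: 1, 0.4725, 0.19625, 0.0575, 0
lx·mx: 0, 0.378, 0.569125, 0.23, 0 → R0 = 1.177125
x·lx·mx: 0, 0.378, 1.13825, 0.69, 0 → Σ = 2.20625
T = 2.20625 / 1.177125 = 1.87427… → 1.874

1.874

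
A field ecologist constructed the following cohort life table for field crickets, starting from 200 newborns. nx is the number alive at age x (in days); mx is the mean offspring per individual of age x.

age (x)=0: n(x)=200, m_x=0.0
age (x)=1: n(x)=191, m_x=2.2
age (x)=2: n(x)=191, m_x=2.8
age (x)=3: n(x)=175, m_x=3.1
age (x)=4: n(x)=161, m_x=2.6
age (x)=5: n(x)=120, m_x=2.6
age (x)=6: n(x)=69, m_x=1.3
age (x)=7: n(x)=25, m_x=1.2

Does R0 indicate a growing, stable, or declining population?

lx = nx/n0 = nx/200: 1, 0.955, 0.955, 0.875, 0.805, 0.6, 0.345, 0.125
R0 = Σ lx·mx = 0 + 2.101 + 2.674 + 2.7125 + 2.093 + 1.56 + 0.4485 + 0.15 = 11.739
R0 > 1, so the population is growing.

growing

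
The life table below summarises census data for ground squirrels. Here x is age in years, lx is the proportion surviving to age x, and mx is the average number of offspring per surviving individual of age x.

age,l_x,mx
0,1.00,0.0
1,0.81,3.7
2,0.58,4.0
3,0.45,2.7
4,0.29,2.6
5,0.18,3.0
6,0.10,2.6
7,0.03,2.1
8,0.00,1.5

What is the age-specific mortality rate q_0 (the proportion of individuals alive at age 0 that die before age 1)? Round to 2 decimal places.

0.19

q_0 = (l_0 − l_1) / l_0 = (1 − 0.81) / 1
     = 0.19 / 1 = 0.19 → 0.19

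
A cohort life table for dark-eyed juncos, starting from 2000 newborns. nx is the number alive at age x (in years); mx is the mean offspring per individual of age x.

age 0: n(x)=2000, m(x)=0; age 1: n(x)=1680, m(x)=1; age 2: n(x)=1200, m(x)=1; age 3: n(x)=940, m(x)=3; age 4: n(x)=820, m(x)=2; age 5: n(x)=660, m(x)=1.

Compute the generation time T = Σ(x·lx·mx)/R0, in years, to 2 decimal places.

2.80

lx = nx/n0 = nx/2000: 1, 0.84, 0.6, 0.47, 0.41, 0.33
lx·mx: 0, 0.84, 0.6, 1.41, 0.82, 0.33 → R0 = 4
x·lx·mx: 0, 0.84, 1.2, 4.23, 3.28, 1.65 → Σ = 11.2
T = 11.2 / 4 = 2.8 → 2.80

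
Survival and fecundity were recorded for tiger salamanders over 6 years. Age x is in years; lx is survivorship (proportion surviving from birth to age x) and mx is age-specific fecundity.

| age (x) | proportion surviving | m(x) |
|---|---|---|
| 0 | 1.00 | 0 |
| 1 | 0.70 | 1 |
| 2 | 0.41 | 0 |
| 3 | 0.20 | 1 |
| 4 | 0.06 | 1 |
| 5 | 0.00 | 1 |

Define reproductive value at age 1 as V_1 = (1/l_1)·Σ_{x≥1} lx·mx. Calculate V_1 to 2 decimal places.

lx·mx for x ≥ 1: 0.7, 0, 0.2, 0.06, 0 → sum = 0.96
V_1 = 0.96 / l_1 = 0.96 / 0.7 = 1.371429… → 1.37

1.37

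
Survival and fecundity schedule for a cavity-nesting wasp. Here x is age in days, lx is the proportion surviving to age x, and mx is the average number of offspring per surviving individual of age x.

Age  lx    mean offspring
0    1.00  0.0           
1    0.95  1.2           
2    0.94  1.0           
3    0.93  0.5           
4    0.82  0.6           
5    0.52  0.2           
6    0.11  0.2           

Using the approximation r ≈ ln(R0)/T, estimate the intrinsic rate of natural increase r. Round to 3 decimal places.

R0 = Σ lx·mx = 0 + 1.14 + 0.94 + 0.465 + 0.492 + 0.104 + 0.022 = 3.163
Σ x·lx·mx = 7.035; T = 7.035/3.163 = 2.22415…
r ≈ ln(R0)/T = ln(3.163)/2.22415… = 0.51773… → 0.518

0.518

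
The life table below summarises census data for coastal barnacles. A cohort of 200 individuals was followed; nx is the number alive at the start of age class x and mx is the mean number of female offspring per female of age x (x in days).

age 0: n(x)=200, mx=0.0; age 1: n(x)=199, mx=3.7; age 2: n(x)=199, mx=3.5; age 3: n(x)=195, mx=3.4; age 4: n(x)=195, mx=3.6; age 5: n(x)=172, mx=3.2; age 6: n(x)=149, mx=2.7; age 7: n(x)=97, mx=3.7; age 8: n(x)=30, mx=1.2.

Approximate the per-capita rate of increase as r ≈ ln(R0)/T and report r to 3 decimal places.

lx = nx/n0 = nx/200: 1, 0.995, 0.995, 0.975, 0.975, 0.86, 0.745, 0.485, 0.15
R0 = Σ lx·mx = 0 + 3.6815 + 3.4825 + 3.315 + 3.51 + 2.752 + 2.0115 + 1.7945 + 0.18 = 20.727
Σ x·lx·mx = 74.462; T = 74.462/20.727 = 3.59251…
r ≈ ln(R0)/T = ln(20.727)/3.59251… = 0.84382… → 0.844

0.844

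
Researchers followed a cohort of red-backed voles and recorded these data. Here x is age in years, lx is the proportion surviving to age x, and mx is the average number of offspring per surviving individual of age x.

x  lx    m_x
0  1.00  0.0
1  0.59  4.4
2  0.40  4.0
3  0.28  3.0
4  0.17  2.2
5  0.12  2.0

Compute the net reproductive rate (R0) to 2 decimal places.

lx·mx by age: 0, 2.596, 1.6, 0.84, 0.374, 0.24
R0 = Σ lx·mx = 5.65 → 5.65

5.65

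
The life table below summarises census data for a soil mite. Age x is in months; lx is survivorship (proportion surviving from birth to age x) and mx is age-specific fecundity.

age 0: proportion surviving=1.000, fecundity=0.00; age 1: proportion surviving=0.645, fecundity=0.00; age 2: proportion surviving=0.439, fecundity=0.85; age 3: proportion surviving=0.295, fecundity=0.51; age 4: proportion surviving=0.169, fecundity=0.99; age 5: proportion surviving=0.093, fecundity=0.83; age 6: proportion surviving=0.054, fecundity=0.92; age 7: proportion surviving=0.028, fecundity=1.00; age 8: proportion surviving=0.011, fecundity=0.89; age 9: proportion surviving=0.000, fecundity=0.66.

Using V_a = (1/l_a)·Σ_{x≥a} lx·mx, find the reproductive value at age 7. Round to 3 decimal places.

lx·mx for x ≥ 7: 0.028, 0.00979, 0 → sum = 0.03779
V_7 = 0.03779 / l_7 = 0.03779 / 0.028 = 1.349643… → 1.350

1.350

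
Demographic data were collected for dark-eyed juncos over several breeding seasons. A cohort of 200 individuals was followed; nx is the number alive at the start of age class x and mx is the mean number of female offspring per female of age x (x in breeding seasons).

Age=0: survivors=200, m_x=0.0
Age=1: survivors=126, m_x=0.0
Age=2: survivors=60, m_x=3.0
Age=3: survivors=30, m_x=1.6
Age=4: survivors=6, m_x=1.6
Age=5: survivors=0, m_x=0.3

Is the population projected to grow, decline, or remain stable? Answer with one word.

lx = nx/n0 = nx/200: 1, 0.63, 0.3, 0.15, 0.03, 0
R0 = Σ lx·mx = 0 + 0 + 0.9 + 0.24 + 0.048 + 0 = 1.188
R0 > 1, so the population is growing.

growing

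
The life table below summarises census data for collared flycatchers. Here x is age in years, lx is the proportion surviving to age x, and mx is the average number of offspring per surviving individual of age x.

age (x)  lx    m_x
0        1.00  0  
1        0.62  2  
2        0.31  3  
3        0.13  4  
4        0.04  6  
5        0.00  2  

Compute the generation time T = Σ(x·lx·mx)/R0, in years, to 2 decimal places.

lx·mx: 0, 1.24, 0.93, 0.52, 0.24, 0 → R0 = 2.93
x·lx·mx: 0, 1.24, 1.86, 1.56, 0.96, 0 → Σ = 5.62
T = 5.62 / 2.93 = 1.918089… → 1.92

1.92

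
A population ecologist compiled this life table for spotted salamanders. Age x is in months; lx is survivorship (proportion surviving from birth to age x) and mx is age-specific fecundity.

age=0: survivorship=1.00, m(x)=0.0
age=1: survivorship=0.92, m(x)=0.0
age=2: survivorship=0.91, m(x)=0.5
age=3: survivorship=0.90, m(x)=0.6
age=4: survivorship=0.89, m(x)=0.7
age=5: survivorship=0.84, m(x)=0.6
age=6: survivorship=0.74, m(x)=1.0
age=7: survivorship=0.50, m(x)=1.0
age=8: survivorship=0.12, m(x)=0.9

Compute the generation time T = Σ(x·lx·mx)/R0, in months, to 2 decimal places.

4.71

lx·mx: 0, 0, 0.455, 0.54, 0.623, 0.504, 0.74, 0.5, 0.108 → R0 = 3.47
x·lx·mx: 0, 0, 0.91, 1.62, 2.492, 2.52, 4.44, 3.5, 0.864 → Σ = 16.346
T = 16.346 / 3.47 = 4.710663… → 4.71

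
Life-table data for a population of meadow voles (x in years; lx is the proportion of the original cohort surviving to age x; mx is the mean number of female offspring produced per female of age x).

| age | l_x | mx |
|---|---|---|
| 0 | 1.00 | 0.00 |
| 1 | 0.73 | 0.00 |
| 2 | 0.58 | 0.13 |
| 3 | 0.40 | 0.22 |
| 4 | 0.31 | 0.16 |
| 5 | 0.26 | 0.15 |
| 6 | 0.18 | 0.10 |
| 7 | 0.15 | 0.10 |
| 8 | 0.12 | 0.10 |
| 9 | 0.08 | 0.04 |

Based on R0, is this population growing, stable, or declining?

R0 = Σ lx·mx = 0 + 0 + 0.0754 + 0.088 + 0.0496 + 0.039 + 0.018 + 0.015 + 0.012 + 0.0032 = 0.3002
R0 < 1, so the population is declining.

declining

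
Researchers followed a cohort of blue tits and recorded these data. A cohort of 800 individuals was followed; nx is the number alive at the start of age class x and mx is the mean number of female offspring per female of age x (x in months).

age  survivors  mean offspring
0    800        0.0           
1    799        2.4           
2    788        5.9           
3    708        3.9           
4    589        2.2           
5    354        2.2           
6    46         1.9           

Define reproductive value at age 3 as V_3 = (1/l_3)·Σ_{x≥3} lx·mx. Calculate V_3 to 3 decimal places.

lx = nx/n0 = nx/800: 1, 0.99875, 0.985, 0.885, 0.73625, 0.4425, 0.0575
lx·mx for x ≥ 3: 3.4515, 1.61975, 0.9735, 0.10925 → sum = 6.154
V_3 = 6.154 / l_3 = 6.154 / 0.885 = 6.953672… → 6.954

6.954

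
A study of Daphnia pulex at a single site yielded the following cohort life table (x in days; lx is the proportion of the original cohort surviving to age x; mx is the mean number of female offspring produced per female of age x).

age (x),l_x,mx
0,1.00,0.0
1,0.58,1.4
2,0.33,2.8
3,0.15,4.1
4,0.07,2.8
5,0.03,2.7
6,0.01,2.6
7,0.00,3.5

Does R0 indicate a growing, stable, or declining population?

growing

R0 = Σ lx·mx = 0 + 0.812 + 0.924 + 0.615 + 0.196 + 0.081 + 0.026 + 0 = 2.654
R0 > 1, so the population is growing.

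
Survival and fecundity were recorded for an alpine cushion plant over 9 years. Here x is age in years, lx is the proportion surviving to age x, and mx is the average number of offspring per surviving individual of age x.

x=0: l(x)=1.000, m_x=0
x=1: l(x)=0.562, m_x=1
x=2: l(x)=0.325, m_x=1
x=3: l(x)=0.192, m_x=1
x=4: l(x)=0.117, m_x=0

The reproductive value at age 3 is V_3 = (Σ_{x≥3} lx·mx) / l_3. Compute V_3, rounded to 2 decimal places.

1.00

lx·mx for x ≥ 3: 0.192, 0 → sum = 0.192
V_3 = 0.192 / l_3 = 0.192 / 0.192 = 1 → 1.00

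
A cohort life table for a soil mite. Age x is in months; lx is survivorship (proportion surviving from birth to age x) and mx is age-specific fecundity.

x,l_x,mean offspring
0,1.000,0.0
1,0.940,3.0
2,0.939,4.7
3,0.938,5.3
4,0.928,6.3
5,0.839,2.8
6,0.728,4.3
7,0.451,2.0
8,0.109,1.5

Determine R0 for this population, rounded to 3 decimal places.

lx·mx by age: 0, 2.82, 4.4133, 4.9714, 5.8464, 2.3492, 3.1304, 0.902, 0.1635
R0 = Σ lx·mx = 24.5962 → 24.596

24.596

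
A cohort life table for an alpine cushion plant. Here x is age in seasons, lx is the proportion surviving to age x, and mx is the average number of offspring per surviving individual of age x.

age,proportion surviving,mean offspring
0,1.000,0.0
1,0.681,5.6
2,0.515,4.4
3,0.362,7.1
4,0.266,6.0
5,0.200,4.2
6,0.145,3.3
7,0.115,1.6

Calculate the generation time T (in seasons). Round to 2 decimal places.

2.62

lx·mx: 0, 3.8136, 2.266, 2.5702, 1.596, 0.84, 0.4785, 0.184 → R0 = 11.7483
x·lx·mx: 0, 3.8136, 4.532, 7.7106, 6.384, 4.2, 2.871, 1.288 → Σ = 30.7992
T = 30.7992 / 11.7483 = 2.621588… → 2.62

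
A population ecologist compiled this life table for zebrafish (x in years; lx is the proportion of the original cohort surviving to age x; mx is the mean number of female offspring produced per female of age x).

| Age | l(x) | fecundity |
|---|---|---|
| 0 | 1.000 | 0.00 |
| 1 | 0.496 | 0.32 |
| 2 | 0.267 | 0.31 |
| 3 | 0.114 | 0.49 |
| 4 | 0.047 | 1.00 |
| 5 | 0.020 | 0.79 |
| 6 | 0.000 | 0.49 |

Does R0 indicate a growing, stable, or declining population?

R0 = Σ lx·mx = 0 + 0.15872 + 0.08277 + 0.05586 + 0.047 + 0.0158 + 0 = 0.36015
R0 < 1, so the population is declining.

declining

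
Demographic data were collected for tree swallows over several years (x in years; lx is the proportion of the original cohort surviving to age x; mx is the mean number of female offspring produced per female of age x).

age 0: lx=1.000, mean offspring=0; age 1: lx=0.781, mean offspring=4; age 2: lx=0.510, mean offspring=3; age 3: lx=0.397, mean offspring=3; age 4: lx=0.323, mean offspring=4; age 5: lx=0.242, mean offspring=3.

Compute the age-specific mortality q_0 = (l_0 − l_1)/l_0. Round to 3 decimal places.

q_0 = (l_0 − l_1) / l_0 = (1 − 0.781) / 1
     = 0.219 / 1 = 0.219 → 0.219

0.219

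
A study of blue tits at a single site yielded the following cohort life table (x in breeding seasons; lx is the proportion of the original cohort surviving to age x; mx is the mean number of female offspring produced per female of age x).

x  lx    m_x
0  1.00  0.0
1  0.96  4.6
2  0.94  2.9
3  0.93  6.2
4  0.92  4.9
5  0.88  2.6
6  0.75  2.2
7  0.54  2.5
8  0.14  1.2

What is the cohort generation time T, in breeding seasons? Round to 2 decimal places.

3.38

lx·mx: 0, 4.416, 2.726, 5.766, 4.508, 2.288, 1.65, 1.35, 0.168 → R0 = 22.872
x·lx·mx: 0, 4.416, 5.452, 17.298, 18.032, 11.44, 9.9, 9.45, 1.344 → Σ = 77.332
T = 77.332 / 22.872 = 3.381077… → 3.38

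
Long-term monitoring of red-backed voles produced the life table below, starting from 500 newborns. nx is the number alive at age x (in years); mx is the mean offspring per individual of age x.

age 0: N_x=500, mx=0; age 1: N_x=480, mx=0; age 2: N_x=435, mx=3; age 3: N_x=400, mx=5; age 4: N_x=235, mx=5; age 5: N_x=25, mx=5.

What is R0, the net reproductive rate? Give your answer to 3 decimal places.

lx = nx/n0 = nx/500: 1, 0.96, 0.87, 0.8, 0.47, 0.05
lx·mx by age: 0, 0, 2.61, 4, 2.35, 0.25
R0 = Σ lx·mx = 9.21 → 9.210

9.210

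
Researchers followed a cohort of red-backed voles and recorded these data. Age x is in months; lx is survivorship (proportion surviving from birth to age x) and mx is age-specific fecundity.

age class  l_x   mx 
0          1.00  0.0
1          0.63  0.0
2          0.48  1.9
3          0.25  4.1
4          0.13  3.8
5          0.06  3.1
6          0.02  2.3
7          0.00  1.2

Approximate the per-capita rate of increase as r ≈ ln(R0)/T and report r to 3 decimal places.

0.323

R0 = Σ lx·mx = 0 + 0 + 0.912 + 1.025 + 0.494 + 0.186 + 0.046 + 0 = 2.663
Σ x·lx·mx = 8.081; T = 8.081/2.663 = 3.03455…
r ≈ ln(R0)/T = ln(2.663)/3.03455… = 0.32277… → 0.323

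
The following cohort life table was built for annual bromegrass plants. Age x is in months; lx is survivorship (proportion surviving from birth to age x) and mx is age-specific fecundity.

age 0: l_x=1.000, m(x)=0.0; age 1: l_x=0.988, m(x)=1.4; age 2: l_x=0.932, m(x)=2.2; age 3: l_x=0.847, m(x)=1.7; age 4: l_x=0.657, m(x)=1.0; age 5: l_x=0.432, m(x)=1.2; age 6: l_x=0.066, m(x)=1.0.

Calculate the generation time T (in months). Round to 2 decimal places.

lx·mx: 0, 1.3832, 2.0504, 1.4399, 0.657, 0.5184, 0.066 → R0 = 6.1149
x·lx·mx: 0, 1.3832, 4.1008, 4.3197, 2.628, 2.592, 0.396 → Σ = 15.4197
T = 15.4197 / 6.1149 = 2.52166… → 2.52

2.52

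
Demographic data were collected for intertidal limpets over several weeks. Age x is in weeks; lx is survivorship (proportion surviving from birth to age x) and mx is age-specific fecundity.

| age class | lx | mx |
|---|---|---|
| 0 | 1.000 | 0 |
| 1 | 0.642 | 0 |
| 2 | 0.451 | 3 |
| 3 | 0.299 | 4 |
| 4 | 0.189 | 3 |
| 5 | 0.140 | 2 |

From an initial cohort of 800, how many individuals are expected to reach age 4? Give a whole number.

151

Expected survivors = N0 · l_4 = 800 × 0.189 = 151.2 → 151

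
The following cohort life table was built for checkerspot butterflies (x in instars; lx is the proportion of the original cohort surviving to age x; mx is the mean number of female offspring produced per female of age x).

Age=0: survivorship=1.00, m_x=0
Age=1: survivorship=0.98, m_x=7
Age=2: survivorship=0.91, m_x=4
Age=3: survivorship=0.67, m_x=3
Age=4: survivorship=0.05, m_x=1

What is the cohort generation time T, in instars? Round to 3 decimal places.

1.622

lx·mx: 0, 6.86, 3.64, 2.01, 0.05 → R0 = 12.56
x·lx·mx: 0, 6.86, 7.28, 6.03, 0.2 → Σ = 20.37
T = 20.37 / 12.56 = 1.621815… → 1.622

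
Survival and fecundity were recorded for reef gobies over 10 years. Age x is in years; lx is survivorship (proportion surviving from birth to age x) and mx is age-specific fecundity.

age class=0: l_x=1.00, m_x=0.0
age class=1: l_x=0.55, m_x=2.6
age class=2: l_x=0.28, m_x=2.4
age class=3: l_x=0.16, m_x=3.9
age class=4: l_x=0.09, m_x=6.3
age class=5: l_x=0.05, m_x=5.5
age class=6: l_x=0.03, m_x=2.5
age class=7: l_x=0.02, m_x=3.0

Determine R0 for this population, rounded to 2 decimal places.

3.70

lx·mx by age: 0, 1.43, 0.672, 0.624, 0.567, 0.275, 0.075, 0.06
R0 = Σ lx·mx = 3.703 → 3.70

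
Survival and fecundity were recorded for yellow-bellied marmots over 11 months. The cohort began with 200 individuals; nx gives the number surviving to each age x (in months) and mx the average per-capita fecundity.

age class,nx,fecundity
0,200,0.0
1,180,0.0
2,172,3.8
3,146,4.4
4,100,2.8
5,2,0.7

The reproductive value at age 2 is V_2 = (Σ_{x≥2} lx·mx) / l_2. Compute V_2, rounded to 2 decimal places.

9.17

lx = nx/n0 = nx/200: 1, 0.9, 0.86, 0.73, 0.5, 0.01
lx·mx for x ≥ 2: 3.268, 3.212, 1.4, 0.007 → sum = 7.887
V_2 = 7.887 / l_2 = 7.887 / 0.86 = 9.17093… → 9.17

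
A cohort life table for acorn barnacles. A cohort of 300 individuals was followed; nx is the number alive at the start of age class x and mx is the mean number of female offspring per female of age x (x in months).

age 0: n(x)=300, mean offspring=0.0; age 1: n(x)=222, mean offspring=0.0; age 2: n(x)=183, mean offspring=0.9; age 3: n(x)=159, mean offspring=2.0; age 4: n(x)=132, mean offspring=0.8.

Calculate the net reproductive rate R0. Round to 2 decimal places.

1.96

lx = nx/n0 = nx/300: 1, 0.74, 0.61, 0.53, 0.44
lx·mx by age: 0, 0, 0.549, 1.06, 0.352
R0 = Σ lx·mx = 1.961 → 1.96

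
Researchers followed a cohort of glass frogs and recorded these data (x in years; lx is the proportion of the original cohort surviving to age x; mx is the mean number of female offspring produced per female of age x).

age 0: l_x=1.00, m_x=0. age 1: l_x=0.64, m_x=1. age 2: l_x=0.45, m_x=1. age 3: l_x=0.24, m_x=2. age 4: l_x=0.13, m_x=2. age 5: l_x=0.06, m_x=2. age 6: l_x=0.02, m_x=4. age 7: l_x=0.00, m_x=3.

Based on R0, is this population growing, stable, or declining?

R0 = Σ lx·mx = 0 + 0.64 + 0.45 + 0.48 + 0.26 + 0.12 + 0.08 + 0 = 2.03
R0 > 1, so the population is growing.

growing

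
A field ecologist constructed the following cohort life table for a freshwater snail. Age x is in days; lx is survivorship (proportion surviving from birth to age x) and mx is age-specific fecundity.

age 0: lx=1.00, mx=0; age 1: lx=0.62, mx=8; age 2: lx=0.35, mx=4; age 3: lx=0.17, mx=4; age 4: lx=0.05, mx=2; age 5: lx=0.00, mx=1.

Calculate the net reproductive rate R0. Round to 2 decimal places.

lx·mx by age: 0, 4.96, 1.4, 0.68, 0.1, 0
R0 = Σ lx·mx = 7.14 → 7.14

7.14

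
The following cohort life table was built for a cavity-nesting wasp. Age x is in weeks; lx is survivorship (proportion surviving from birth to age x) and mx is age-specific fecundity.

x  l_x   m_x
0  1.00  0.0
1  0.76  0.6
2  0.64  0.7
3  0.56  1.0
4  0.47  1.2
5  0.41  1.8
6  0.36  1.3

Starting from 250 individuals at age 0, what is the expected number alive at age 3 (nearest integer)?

140

Expected survivors = N0 · l_3 = 250 × 0.56 = 140 → 140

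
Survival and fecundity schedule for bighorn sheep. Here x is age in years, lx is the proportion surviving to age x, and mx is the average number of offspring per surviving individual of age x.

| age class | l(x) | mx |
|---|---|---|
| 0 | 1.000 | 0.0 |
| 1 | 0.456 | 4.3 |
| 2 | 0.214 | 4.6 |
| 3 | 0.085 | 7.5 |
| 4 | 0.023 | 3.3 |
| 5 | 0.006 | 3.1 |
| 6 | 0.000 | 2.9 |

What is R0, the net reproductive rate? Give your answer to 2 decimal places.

lx·mx by age: 0, 1.9608, 0.9844, 0.6375, 0.0759, 0.0186, 0
R0 = Σ lx·mx = 3.6772 → 3.68

3.68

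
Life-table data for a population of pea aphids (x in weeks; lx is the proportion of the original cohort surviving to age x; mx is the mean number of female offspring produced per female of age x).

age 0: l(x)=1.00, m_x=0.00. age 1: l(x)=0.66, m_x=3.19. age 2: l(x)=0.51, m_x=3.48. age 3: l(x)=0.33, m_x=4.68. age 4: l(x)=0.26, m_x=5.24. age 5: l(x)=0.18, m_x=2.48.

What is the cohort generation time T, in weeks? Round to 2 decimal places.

2.48

lx·mx: 0, 2.1054, 1.7748, 1.5444, 1.3624, 0.4464 → R0 = 7.2334
x·lx·mx: 0, 2.1054, 3.5496, 4.6332, 5.4496, 2.232 → Σ = 17.9698
T = 17.9698 / 7.2334 = 2.484281… → 2.48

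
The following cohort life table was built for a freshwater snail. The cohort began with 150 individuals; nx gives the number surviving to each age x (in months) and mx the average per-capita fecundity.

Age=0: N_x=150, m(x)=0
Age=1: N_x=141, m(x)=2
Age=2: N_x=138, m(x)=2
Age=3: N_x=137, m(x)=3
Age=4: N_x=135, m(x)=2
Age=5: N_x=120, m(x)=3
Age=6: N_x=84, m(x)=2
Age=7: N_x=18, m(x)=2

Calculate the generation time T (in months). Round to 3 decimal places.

lx = nx/n0 = nx/150: 1, 0.94, 0.92, 0.91333…, 0.9, 0.8, 0.56, 0.12
lx·mx: 0, 1.88, 1.84, 2.74…, 1.8, 2.4, 1.12, 0.24 → R0 = 12.02…
x·lx·mx: 0, 1.88, 3.68, 8.22…, 7.2, 12, 6.72, 1.68 → Σ = 41.38…
T = 41.38… / 12.02… = 3.442596… → 3.443

3.443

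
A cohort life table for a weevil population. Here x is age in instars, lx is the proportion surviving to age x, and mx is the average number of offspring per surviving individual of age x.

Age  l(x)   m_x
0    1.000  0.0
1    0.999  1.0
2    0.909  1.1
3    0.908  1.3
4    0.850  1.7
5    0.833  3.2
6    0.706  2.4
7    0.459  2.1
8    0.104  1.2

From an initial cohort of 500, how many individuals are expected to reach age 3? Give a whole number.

454

Expected survivors = N0 · l_3 = 500 × 0.908 = 454 → 454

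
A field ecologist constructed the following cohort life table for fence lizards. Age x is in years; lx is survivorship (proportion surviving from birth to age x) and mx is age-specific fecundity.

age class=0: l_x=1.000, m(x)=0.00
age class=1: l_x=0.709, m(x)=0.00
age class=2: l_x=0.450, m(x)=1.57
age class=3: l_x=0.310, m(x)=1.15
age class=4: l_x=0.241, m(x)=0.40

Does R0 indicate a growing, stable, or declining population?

R0 = Σ lx·mx = 0 + 0 + 0.7065 + 0.3565 + 0.0964 = 1.1594
R0 > 1, so the population is growing.

growing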